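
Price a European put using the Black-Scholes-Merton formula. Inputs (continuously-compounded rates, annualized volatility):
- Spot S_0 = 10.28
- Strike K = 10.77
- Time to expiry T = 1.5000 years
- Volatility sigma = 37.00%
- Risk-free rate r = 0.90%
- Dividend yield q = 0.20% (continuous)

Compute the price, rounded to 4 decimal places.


Answer: Price = 2.0649

Derivation:
d1 = (ln(S/K) + (r - q + 0.5*sigma^2) * T) / (sigma * sqrt(T)) = 0.14699315
d2 = d1 - sigma * sqrt(T) = -0.30616245
exp(-rT) = 0.98659072; exp(-qT) = 0.99700450
P = K * exp(-rT) * N(-d2) - S_0 * exp(-qT) * N(-d1)
N(-d1) = 0.44156871; N(-d2) = 0.62025952
P = 10.7700 * 0.98659072 * 0.62025952 - 10.2800 * 0.99700450 * 0.44156871 = 2.0649


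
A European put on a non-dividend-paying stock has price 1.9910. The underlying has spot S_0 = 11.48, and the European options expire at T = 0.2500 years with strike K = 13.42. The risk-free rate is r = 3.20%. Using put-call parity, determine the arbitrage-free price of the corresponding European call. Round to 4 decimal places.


Answer: Call price = 0.1579

Derivation:
Put-call parity: C - P = S_0 * exp(-qT) - K * exp(-rT).
S_0 * exp(-qT) = 11.4800 * 1.00000000 = 11.48000000
K * exp(-rT) = 13.4200 * 0.99203191 = 13.31306830
C = P + S*exp(-qT) - K*exp(-rT)
C = 1.9910 + 11.48000000 - 13.31306830 = 0.1579


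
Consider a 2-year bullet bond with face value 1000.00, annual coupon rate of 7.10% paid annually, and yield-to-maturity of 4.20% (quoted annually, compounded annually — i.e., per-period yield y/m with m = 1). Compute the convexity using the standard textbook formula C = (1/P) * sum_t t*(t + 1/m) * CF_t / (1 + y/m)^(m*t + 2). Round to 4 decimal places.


Answer: Convexity = 5.2880

Derivation:
Coupon per period c = face * coupon_rate / m = 71.000000
Periods per year m = 1; per-period yield y/m = 0.042000
Number of cashflows N = 2
Cashflows (t years, CF_t, discount factor 1/(1+y/m)^(m*t), PV):
  t = 1.0000: CF_t = 71.000000, DF = 0.959693, PV = 68.138196
  t = 2.0000: CF_t = 1071.000000, DF = 0.921010, PV = 986.402202
Price P = sum_t PV_t = 1054.540397
Convexity numerator sum_t t*(t + 1/m) * CF_t / (1+y/m)^(m*t + 2):
  t = 1.0000: term = 125.511982
  t = 2.0000: term = 5450.920467
Convexity = (1/P) * sum = 5576.432449 / 1054.540397 = 5.288022


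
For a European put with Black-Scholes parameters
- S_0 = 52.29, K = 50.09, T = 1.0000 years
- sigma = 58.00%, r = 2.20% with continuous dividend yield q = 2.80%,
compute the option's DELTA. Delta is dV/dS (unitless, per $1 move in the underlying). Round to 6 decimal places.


Answer: Delta = -0.351769

Derivation:
d1 = 0.3537651049; d2 = -0.2262348951
phi(d1) = 0.3747435297; exp(-qT) = 0.9723883668; exp(-rT) = 0.9782402351
N(-d1) = 0.3617574634
Delta = -exp(-qT) * N(-d1) = -0.9723883668 * 0.3617574634 = -0.351769


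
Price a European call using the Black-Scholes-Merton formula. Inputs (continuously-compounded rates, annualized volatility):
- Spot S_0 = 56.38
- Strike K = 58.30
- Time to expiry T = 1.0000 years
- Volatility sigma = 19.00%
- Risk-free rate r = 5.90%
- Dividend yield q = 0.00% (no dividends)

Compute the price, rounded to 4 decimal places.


d1 = (ln(S/K) + (r - q + 0.5*sigma^2) * T) / (sigma * sqrt(T)) = 0.22927575
d2 = d1 - sigma * sqrt(T) = 0.03927575
exp(-rT) = 0.94270677; exp(-qT) = 1.00000000
C = S_0 * exp(-qT) * N(d1) - K * exp(-rT) * N(d2)
N(d1) = 0.59067270; N(d2) = 0.51566473
C = 56.3800 * 1.00000000 * 0.59067270 - 58.3000 * 0.94270677 * 0.51566473 = 4.9613

Answer: Price = 4.9613


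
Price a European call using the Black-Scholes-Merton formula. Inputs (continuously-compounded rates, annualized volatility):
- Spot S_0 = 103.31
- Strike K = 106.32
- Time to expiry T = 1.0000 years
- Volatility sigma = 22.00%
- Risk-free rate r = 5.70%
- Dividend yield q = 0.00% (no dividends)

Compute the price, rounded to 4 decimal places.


Answer: Price = 10.4365

Derivation:
d1 = (ln(S/K) + (r - q + 0.5*sigma^2) * T) / (sigma * sqrt(T)) = 0.23854892
d2 = d1 - sigma * sqrt(T) = 0.01854892
exp(-rT) = 0.94459407; exp(-qT) = 1.00000000
C = S_0 * exp(-qT) * N(d1) - K * exp(-rT) * N(d2)
N(d1) = 0.59427231; N(d2) = 0.50739952
C = 103.3100 * 1.00000000 * 0.59427231 - 106.3200 * 0.94459407 * 0.50739952 = 10.4365


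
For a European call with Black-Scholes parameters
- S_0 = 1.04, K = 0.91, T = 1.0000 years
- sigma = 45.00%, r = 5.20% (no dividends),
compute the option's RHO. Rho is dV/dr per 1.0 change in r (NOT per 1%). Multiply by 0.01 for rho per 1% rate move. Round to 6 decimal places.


d1 = 0.6372919836; d2 = 0.1872919836
phi(d1) = 0.3256249339; exp(-qT) = 1.0000000000; exp(-rT) = 0.9493288668
N(d2) = 0.5742841460
Rho = K*T*exp(-rT)*N(d2) = 0.9100 * 1.0000 * 0.9493288668 * 0.5742841460 = 0.496118

Answer: Rho = 0.496118


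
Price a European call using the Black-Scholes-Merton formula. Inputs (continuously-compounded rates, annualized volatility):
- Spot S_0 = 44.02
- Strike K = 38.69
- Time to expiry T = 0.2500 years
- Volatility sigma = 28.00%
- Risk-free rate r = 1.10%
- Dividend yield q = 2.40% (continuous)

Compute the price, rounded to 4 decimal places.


d1 = (ln(S/K) + (r - q + 0.5*sigma^2) * T) / (sigma * sqrt(T)) = 0.96866362
d2 = d1 - sigma * sqrt(T) = 0.82866362
exp(-rT) = 0.99725378; exp(-qT) = 0.99401796
C = S_0 * exp(-qT) * N(d1) - K * exp(-rT) * N(d2)
N(d1) = 0.83364348; N(d2) = 0.79635261
C = 44.0200 * 0.99401796 * 0.83364348 - 38.6900 * 0.99725378 * 0.79635261 = 5.7512

Answer: Price = 5.7512


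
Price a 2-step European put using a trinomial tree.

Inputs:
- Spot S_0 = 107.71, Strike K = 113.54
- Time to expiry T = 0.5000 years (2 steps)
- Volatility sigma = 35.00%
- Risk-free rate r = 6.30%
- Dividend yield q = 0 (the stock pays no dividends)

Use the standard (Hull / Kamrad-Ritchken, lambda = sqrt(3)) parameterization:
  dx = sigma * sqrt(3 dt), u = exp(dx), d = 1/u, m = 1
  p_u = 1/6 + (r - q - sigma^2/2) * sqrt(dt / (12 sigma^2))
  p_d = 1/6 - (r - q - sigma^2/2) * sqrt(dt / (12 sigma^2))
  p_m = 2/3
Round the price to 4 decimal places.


Answer: Price = V(0,0) = 11.5750

Derivation:
dt = T/N = 0.250000; dx = sigma*sqrt(3*dt) = 0.303109
u = exp(dx) = 1.354062; d = 1/u = 0.738519
p_u = 0.167388, p_m = 0.666667, p_d = 0.165945
Discount per step: exp(-r*dt) = 0.984373
Stock lattice S(k, j) with j the centered position index:
  k=0: S(0,+0) = 107.7100
  k=1: S(1,-1) = 79.5458; S(1,+0) = 107.7100; S(1,+1) = 145.8460
  k=2: S(2,-2) = 58.7461; S(2,-1) = 79.5458; S(2,+0) = 107.7100; S(2,+1) = 145.8460; S(2,+2) = 197.4845
Terminal payoffs V(N, j) = max(K - S_T, 0):
  V(2,-2) = 54.793907; V(2,-1) = 33.994154; V(2,+0) = 5.830000; V(2,+1) = 0.000000; V(2,+2) = 0.000000
Backward induction: V(k, j) = exp(-r*dt) * [p_u * V(k+1, j+1) + p_m * V(k+1, j) + p_d * V(k+1, j-1)]
  V(1,-1) = exp(-r*dt) * [p_u*5.830000 + p_m*33.994154 + p_d*54.793907] = 32.219936
  V(1,+0) = exp(-r*dt) * [p_u*0.000000 + p_m*5.830000 + p_d*33.994154] = 9.378938
  V(1,+1) = exp(-r*dt) * [p_u*0.000000 + p_m*0.000000 + p_d*5.830000] = 0.952341
  V(0,+0) = exp(-r*dt) * [p_u*0.952341 + p_m*9.378938 + p_d*32.219936] = 11.575023


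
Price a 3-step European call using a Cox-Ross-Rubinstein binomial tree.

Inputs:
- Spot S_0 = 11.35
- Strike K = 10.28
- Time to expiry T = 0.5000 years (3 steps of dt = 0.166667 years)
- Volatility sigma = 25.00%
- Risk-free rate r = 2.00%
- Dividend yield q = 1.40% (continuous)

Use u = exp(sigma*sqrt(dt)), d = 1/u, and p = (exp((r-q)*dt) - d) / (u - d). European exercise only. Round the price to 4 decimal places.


dt = T/N = 0.166667
u = exp(sigma*sqrt(dt)) = 1.107452; d = 1/u = 0.902974
p = (exp((r-q)*dt) - d) / (u - d) = 0.479400
Discount per step: exp(-r*dt) = 0.996672
Stock lattice S(k, i) with i counting down-moves:
  k=0: S(0,0) = 11.3500
  k=1: S(1,0) = 12.5696; S(1,1) = 10.2487
  k=2: S(2,0) = 13.9202; S(2,1) = 11.3500; S(2,2) = 9.2543
  k=3: S(3,0) = 15.4160; S(3,1) = 12.5696; S(3,2) = 10.2487; S(3,3) = 8.3564
Terminal payoffs V(N, i) = max(S_T - K, 0):
  V(3,0) = 5.135970; V(3,1) = 2.289583; V(3,2) = 0.000000; V(3,3) = 0.000000
Backward induction: V(k, i) = exp(-r*dt) * [p * V(k+1, i) + (1-p) * V(k+1, i+1)].
  V(2,0) = exp(-r*dt) * [p*5.135970 + (1-p)*2.289583] = 3.641979
  V(2,1) = exp(-r*dt) * [p*2.289583 + (1-p)*0.000000] = 1.093972
  V(2,2) = exp(-r*dt) * [p*0.000000 + (1-p)*0.000000] = 0.000000
  V(1,0) = exp(-r*dt) * [p*3.641979 + (1-p)*1.093972] = 2.307780
  V(1,1) = exp(-r*dt) * [p*1.093972 + (1-p)*0.000000] = 0.522705
  V(0,0) = exp(-r*dt) * [p*2.307780 + (1-p)*0.522705] = 1.373882

Answer: Price = V(0,0) = 1.3739


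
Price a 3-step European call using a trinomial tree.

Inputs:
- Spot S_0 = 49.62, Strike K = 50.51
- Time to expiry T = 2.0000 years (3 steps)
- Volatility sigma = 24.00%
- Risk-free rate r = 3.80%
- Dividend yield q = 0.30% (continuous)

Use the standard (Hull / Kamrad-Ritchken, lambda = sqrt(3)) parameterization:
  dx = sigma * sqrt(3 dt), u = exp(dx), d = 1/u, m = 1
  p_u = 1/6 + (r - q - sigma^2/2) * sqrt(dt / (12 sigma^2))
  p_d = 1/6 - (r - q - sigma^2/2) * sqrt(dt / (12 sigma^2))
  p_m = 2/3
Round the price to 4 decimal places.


Answer: Price = V(0,0) = 7.3789

Derivation:
dt = T/N = 0.666667; dx = sigma*sqrt(3*dt) = 0.339411
u = exp(dx) = 1.404121; d = 1/u = 0.712189
p_u = 0.172756, p_m = 0.666667, p_d = 0.160578
Discount per step: exp(-r*dt) = 0.974985
Stock lattice S(k, j) with j the centered position index:
  k=0: S(0,+0) = 49.6200
  k=1: S(1,-1) = 35.3388; S(1,+0) = 49.6200; S(1,+1) = 69.6725
  k=2: S(2,-2) = 25.1680; S(2,-1) = 35.3388; S(2,+0) = 49.6200; S(2,+1) = 69.6725; S(2,+2) = 97.8286
  k=3: S(3,-3) = 17.9244; S(3,-2) = 25.1680; S(3,-1) = 35.3388; S(3,+0) = 49.6200; S(3,+1) = 69.6725; S(3,+2) = 97.8286; S(3,+3) = 137.3631
Terminal payoffs V(N, j) = max(S_T - K, 0):
  V(3,-3) = 0.000000; V(3,-2) = 0.000000; V(3,-1) = 0.000000; V(3,+0) = 0.000000; V(3,+1) = 19.162468; V(3,+2) = 47.318553; V(3,+3) = 86.853094
Backward induction: V(k, j) = exp(-r*dt) * [p_u * V(k+1, j+1) + p_m * V(k+1, j) + p_d * V(k+1, j-1)]
  V(2,-2) = exp(-r*dt) * [p_u*0.000000 + p_m*0.000000 + p_d*0.000000] = 0.000000
  V(2,-1) = exp(-r*dt) * [p_u*0.000000 + p_m*0.000000 + p_d*0.000000] = 0.000000
  V(2,+0) = exp(-r*dt) * [p_u*19.162468 + p_m*0.000000 + p_d*0.000000] = 3.227614
  V(2,+1) = exp(-r*dt) * [p_u*47.318553 + p_m*19.162468 + p_d*0.000000] = 20.425470
  V(2,+2) = exp(-r*dt) * [p_u*86.853094 + p_m*47.318553 + p_d*19.162468] = 48.385700
  V(1,-1) = exp(-r*dt) * [p_u*3.227614 + p_m*0.000000 + p_d*0.000000] = 0.543640
  V(1,+0) = exp(-r*dt) * [p_u*20.425470 + p_m*3.227614 + p_d*0.000000] = 5.538263
  V(1,+1) = exp(-r*dt) * [p_u*48.385700 + p_m*20.425470 + p_d*3.227614] = 21.931471
  V(0,+0) = exp(-r*dt) * [p_u*21.931471 + p_m*5.538263 + p_d*0.543640] = 7.378936


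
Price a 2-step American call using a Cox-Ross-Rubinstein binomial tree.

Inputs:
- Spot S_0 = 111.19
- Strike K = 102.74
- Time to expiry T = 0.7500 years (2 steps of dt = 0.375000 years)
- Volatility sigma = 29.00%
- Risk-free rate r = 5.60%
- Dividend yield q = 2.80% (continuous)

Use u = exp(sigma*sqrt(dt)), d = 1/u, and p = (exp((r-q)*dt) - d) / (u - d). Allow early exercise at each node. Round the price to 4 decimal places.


Answer: Price = V(0,0) = 16.6627

Derivation:
dt = T/N = 0.375000
u = exp(sigma*sqrt(dt)) = 1.194333; d = 1/u = 0.837287
p = (exp((r-q)*dt) - d) / (u - d) = 0.485282
Discount per step: exp(-r*dt) = 0.979219
Stock lattice S(k, i) with i counting down-moves:
  k=0: S(0,0) = 111.1900
  k=1: S(1,0) = 132.7979; S(1,1) = 93.0980
  k=2: S(2,0) = 158.6049; S(2,1) = 111.1900; S(2,2) = 77.9498
Terminal payoffs V(N, i) = max(S_T - K, 0):
  V(2,0) = 55.864941; V(2,1) = 8.450000; V(2,2) = 0.000000
Backward induction: V(k, i) = exp(-r*dt) * [p * V(k+1, i) + (1-p) * V(k+1, i+1)]; then take max(V_cont, immediate exercise) for American.
  V(1,0) = exp(-r*dt) * [p*55.864941 + (1-p)*8.450000] = 30.805865; exercise = 30.057904; V(1,0) = max -> 30.805865
  V(1,1) = exp(-r*dt) * [p*8.450000 + (1-p)*0.000000] = 4.015419; exercise = 0.000000; V(1,1) = max -> 4.015419
  V(0,0) = exp(-r*dt) * [p*30.805865 + (1-p)*4.015419] = 16.662729; exercise = 8.450000; V(0,0) = max -> 16.662729


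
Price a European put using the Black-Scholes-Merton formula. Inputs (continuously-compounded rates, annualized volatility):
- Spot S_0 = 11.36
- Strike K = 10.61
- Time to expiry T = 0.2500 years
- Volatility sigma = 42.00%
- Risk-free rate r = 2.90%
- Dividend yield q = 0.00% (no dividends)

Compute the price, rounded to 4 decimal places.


d1 = (ln(S/K) + (r - q + 0.5*sigma^2) * T) / (sigma * sqrt(T)) = 0.46476886
d2 = d1 - sigma * sqrt(T) = 0.25476886
exp(-rT) = 0.99277622; exp(-qT) = 1.00000000
P = K * exp(-rT) * N(-d2) - S_0 * exp(-qT) * N(-d1)
N(-d1) = 0.32104849; N(-d2) = 0.39945081
P = 10.6100 * 0.99277622 * 0.39945081 - 11.3600 * 1.00000000 * 0.32104849 = 0.5604

Answer: Price = 0.5604


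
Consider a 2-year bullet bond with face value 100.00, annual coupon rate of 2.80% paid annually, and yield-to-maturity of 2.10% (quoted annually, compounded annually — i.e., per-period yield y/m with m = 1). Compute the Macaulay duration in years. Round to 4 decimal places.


Coupon per period c = face * coupon_rate / m = 2.800000
Periods per year m = 1; per-period yield y/m = 0.021000
Number of cashflows N = 2
Cashflows (t years, CF_t, discount factor 1/(1+y/m)^(m*t), PV):
  t = 1.0000: CF_t = 2.800000, DF = 0.979432, PV = 2.742409
  t = 2.0000: CF_t = 102.800000, DF = 0.959287, PV = 98.614694
Price P = sum_t PV_t = 101.357103
Macaulay numerator sum_t t * PV_t:
  t * PV_t at t = 1.0000: 2.742409
  t * PV_t at t = 2.0000: 197.229388
Macaulay duration D = (sum_t t * PV_t) / P = 199.971797 / 101.357103 = 1.972943

Answer: Macaulay duration = 1.9729 years


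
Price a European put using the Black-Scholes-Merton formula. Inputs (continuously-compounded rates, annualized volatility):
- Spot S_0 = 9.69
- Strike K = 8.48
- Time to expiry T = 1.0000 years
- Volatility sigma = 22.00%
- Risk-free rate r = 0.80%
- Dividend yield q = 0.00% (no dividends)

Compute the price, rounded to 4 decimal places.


d1 = (ln(S/K) + (r - q + 0.5*sigma^2) * T) / (sigma * sqrt(T)) = 0.75265444
d2 = d1 - sigma * sqrt(T) = 0.53265444
exp(-rT) = 0.99203191; exp(-qT) = 1.00000000
P = K * exp(-rT) * N(-d2) - S_0 * exp(-qT) * N(-d1)
N(-d1) = 0.22582880; N(-d2) = 0.29713641
P = 8.4800 * 0.99203191 * 0.29713641 - 9.6900 * 1.00000000 * 0.22582880 = 0.3114

Answer: Price = 0.3114


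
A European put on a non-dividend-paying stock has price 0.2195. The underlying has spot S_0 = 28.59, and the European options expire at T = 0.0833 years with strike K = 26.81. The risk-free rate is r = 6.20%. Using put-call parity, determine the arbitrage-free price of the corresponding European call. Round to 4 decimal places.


Put-call parity: C - P = S_0 * exp(-qT) - K * exp(-rT).
S_0 * exp(-qT) = 28.5900 * 1.00000000 = 28.59000000
K * exp(-rT) = 26.8100 * 0.99484871 = 26.67189401
C = P + S*exp(-qT) - K*exp(-rT)
C = 0.2195 + 28.59000000 - 26.67189401 = 2.1376

Answer: Call price = 2.1376


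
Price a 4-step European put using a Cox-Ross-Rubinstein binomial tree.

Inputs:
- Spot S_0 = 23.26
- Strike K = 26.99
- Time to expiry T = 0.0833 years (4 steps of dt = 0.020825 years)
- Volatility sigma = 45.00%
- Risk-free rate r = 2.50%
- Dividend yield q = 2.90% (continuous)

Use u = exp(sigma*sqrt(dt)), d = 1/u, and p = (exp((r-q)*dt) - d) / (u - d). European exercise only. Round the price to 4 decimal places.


dt = T/N = 0.020825
u = exp(sigma*sqrt(dt)) = 1.067094; d = 1/u = 0.937125
p = (exp((r-q)*dt) - d) / (u - d) = 0.483130
Discount per step: exp(-r*dt) = 0.999480
Stock lattice S(k, i) with i counting down-moves:
  k=0: S(0,0) = 23.2600
  k=1: S(1,0) = 24.8206; S(1,1) = 21.7975
  k=2: S(2,0) = 26.4859; S(2,1) = 23.2600; S(2,2) = 20.4270
  k=3: S(3,0) = 28.2630; S(3,1) = 24.8206; S(3,2) = 21.7975; S(3,3) = 19.1426
  k=4: S(4,0) = 30.1592; S(4,1) = 26.4859; S(4,2) = 23.2600; S(4,3) = 20.4270; S(4,4) = 17.9390
Terminal payoffs V(N, i) = max(K - S_T, 0):
  V(4,0) = 0.000000; V(4,1) = 0.504088; V(4,2) = 3.730000; V(4,3) = 6.563005; V(4,4) = 9.050957
Backward induction: V(k, i) = exp(-r*dt) * [p * V(k+1, i) + (1-p) * V(k+1, i+1)].
  V(3,0) = exp(-r*dt) * [p*0.000000 + (1-p)*0.504088] = 0.260412
  V(3,1) = exp(-r*dt) * [p*0.504088 + (1-p)*3.730000] = 2.170335
  V(3,2) = exp(-r*dt) * [p*3.730000 + (1-p)*6.563005] = 5.191591
  V(3,3) = exp(-r*dt) * [p*6.563005 + (1-p)*9.050957] = 7.844867
  V(2,0) = exp(-r*dt) * [p*0.260412 + (1-p)*2.170335] = 1.246944
  V(2,1) = exp(-r*dt) * [p*2.170335 + (1-p)*5.191591] = 3.729989
  V(2,2) = exp(-r*dt) * [p*5.191591 + (1-p)*7.844867] = 6.559574
  V(1,0) = exp(-r*dt) * [p*1.246944 + (1-p)*3.729989] = 2.529038
  V(1,1) = exp(-r*dt) * [p*3.729989 + (1-p)*6.559574] = 5.189814
  V(0,0) = exp(-r*dt) * [p*2.529038 + (1-p)*5.189814] = 3.902281

Answer: Price = V(0,0) = 3.9023


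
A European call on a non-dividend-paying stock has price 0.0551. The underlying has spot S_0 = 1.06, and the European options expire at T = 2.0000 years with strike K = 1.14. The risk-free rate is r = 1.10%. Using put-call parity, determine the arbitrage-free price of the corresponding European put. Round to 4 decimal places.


Answer: Put price = 0.1103

Derivation:
Put-call parity: C - P = S_0 * exp(-qT) - K * exp(-rT).
S_0 * exp(-qT) = 1.0600 * 1.00000000 = 1.06000000
K * exp(-rT) = 1.1400 * 0.97824024 = 1.11519387
P = C - S*exp(-qT) + K*exp(-rT)
P = 0.0551 - 1.06000000 + 1.11519387 = 0.1103


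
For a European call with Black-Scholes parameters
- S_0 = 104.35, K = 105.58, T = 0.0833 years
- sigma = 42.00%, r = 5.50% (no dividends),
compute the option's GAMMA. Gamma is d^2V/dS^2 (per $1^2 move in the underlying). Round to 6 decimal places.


Answer: Gamma = 0.031539

Derivation:
d1 = 0.0017343288; d2 = -0.1194849766
phi(d1) = 0.3989416804; exp(-qT) = 1.0000000000; exp(-rT) = 0.9954289791
Gamma = exp(-qT) * phi(d1) / (S * sigma * sqrt(T)) = 1.0000000000 * 0.3989416804 / (104.3500 * 0.4200 * 0.2886173938) = 0.031539


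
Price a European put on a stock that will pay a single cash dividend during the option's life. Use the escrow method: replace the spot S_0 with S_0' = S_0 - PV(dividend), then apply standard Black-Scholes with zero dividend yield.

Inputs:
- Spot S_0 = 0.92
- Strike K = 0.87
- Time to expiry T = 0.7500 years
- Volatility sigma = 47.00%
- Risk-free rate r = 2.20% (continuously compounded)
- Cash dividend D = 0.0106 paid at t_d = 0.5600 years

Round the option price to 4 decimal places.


PV(D) = D * exp(-r * t_d) = 0.0106 * 0.98775558 = 0.01047021
S_0' = S_0 - PV(D) = 0.9200 - 0.01047021 = 0.90952979
d1 = (ln(S_0'/K) + (r + sigma^2/2)*T) / (sigma*sqrt(T)) = 0.35322054
d2 = d1 - sigma*sqrt(T) = -0.05381140
exp(-rT) = 0.98363538
N(-d1) = 0.36196156; N(-d2) = 0.52145729
P = K * exp(-rT) * N(-d2) - S_0' * N(-d1) = 0.8700 * 0.98363538 * 0.52145729 - 0.90952979 * 0.36196156 = 0.1170

Answer: Price = 0.1170


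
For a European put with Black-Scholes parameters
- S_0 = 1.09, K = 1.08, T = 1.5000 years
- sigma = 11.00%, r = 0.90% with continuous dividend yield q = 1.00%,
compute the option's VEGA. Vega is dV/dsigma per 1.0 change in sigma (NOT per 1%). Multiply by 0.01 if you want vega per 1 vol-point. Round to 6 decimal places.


Answer: Vega = 0.520588

Derivation:
d1 = 0.1246393544; d2 = -0.0100825815
phi(d1) = 0.3958555062; exp(-qT) = 0.9851119396; exp(-rT) = 0.9865907163
Vega = S * exp(-qT) * phi(d1) * sqrt(T) = 1.0900 * 0.9851119396 * 0.3958555062 * 1.2247448714 = 0.520588


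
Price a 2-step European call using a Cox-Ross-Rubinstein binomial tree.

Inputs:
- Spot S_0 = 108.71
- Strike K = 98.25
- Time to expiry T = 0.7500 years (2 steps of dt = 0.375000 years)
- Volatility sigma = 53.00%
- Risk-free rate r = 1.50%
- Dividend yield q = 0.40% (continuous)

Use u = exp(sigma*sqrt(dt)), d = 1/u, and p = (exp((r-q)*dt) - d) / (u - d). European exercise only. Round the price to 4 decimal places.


dt = T/N = 0.375000
u = exp(sigma*sqrt(dt)) = 1.383418; d = 1/u = 0.722847
p = (exp((r-q)*dt) - d) / (u - d) = 0.425823
Discount per step: exp(-r*dt) = 0.994391
Stock lattice S(k, i) with i counting down-moves:
  k=0: S(0,0) = 108.7100
  k=1: S(1,0) = 150.3914; S(1,1) = 78.5807
  k=2: S(2,0) = 208.0542; S(2,1) = 108.7100; S(2,2) = 56.8019
Terminal payoffs V(N, i) = max(S_T - K, 0):
  V(2,0) = 109.804189; V(2,1) = 10.460000; V(2,2) = 0.000000
Backward induction: V(k, i) = exp(-r*dt) * [p * V(k+1, i) + (1-p) * V(k+1, i+1)].
  V(1,0) = exp(-r*dt) * [p*109.804189 + (1-p)*10.460000] = 52.467079
  V(1,1) = exp(-r*dt) * [p*10.460000 + (1-p)*0.000000] = 4.429124
  V(0,0) = exp(-r*dt) * [p*52.467079 + (1-p)*4.429124] = 24.745205

Answer: Price = V(0,0) = 24.7452


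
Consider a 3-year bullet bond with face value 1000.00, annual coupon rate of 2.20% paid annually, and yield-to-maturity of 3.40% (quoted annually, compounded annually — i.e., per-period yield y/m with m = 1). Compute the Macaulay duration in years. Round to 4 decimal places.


Answer: Macaulay duration = 2.9347 years

Derivation:
Coupon per period c = face * coupon_rate / m = 22.000000
Periods per year m = 1; per-period yield y/m = 0.034000
Number of cashflows N = 3
Cashflows (t years, CF_t, discount factor 1/(1+y/m)^(m*t), PV):
  t = 1.0000: CF_t = 22.000000, DF = 0.967118, PV = 21.276596
  t = 2.0000: CF_t = 22.000000, DF = 0.935317, PV = 20.576978
  t = 3.0000: CF_t = 1022.000000, DF = 0.904562, PV = 924.462458
Price P = sum_t PV_t = 966.316033
Macaulay numerator sum_t t * PV_t:
  t * PV_t at t = 1.0000: 21.276596
  t * PV_t at t = 2.0000: 41.153957
  t * PV_t at t = 3.0000: 2773.387375
Macaulay duration D = (sum_t t * PV_t) / P = 2835.817928 / 966.316033 = 2.934669


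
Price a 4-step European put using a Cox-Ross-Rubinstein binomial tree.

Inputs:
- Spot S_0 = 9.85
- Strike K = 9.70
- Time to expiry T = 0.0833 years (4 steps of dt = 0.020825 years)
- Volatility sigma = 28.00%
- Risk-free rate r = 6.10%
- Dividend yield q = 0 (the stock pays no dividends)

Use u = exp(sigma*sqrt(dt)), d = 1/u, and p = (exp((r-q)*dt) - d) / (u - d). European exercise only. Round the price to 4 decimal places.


Answer: Price = V(0,0) = 0.2279

Derivation:
dt = T/N = 0.020825
u = exp(sigma*sqrt(dt)) = 1.041234; d = 1/u = 0.960399
p = (exp((r-q)*dt) - d) / (u - d) = 0.505625
Discount per step: exp(-r*dt) = 0.998730
Stock lattice S(k, i) with i counting down-moves:
  k=0: S(0,0) = 9.8500
  k=1: S(1,0) = 10.2562; S(1,1) = 9.4599
  k=2: S(2,0) = 10.6791; S(2,1) = 9.8500; S(2,2) = 9.0853
  k=3: S(3,0) = 11.1194; S(3,1) = 10.2562; S(3,2) = 9.4599; S(3,3) = 8.7255
  k=4: S(4,0) = 11.5779; S(4,1) = 10.6791; S(4,2) = 9.8500; S(4,3) = 9.0853; S(4,4) = 8.3800
Terminal payoffs V(N, i) = max(K - S_T, 0):
  V(4,0) = 0.000000; V(4,1) = 0.000000; V(4,2) = 0.000000; V(4,3) = 0.614692; V(4,4) = 1.320018
Backward induction: V(k, i) = exp(-r*dt) * [p * V(k+1, i) + (1-p) * V(k+1, i+1)].
  V(3,0) = exp(-r*dt) * [p*0.000000 + (1-p)*0.000000] = 0.000000
  V(3,1) = exp(-r*dt) * [p*0.000000 + (1-p)*0.000000] = 0.000000
  V(3,2) = exp(-r*dt) * [p*0.000000 + (1-p)*0.614692] = 0.303503
  V(3,3) = exp(-r*dt) * [p*0.614692 + (1-p)*1.320018] = 0.962165
  V(2,0) = exp(-r*dt) * [p*0.000000 + (1-p)*0.000000] = 0.000000
  V(2,1) = exp(-r*dt) * [p*0.000000 + (1-p)*0.303503] = 0.149854
  V(2,2) = exp(-r*dt) * [p*0.303503 + (1-p)*0.962165] = 0.628330
  V(1,0) = exp(-r*dt) * [p*0.000000 + (1-p)*0.149854] = 0.073990
  V(1,1) = exp(-r*dt) * [p*0.149854 + (1-p)*0.628330] = 0.385910
  V(0,0) = exp(-r*dt) * [p*0.073990 + (1-p)*0.385910] = 0.227906


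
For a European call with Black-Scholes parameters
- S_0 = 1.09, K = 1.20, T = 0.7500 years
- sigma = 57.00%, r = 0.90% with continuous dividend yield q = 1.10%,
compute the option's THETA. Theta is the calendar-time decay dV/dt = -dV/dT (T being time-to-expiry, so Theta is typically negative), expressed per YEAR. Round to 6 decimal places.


Answer: Theta = -0.139101

Derivation:
d1 = 0.0490112430; d2 = -0.4446232372
phi(d1) = 0.3984634180; exp(-qT) = 0.9917839379; exp(-rT) = 0.9932727301
Theta = -S*exp(-qT)*phi(d1)*sigma/(2*sqrt(T)) - r*K*exp(-rT)*N(d2) + q*S*exp(-qT)*N(d1)
N(d1) = 0.5195448319; N(d2) = 0.3282960259; sqrt(T) = 0.8660254038
Term 1 = -1.0900 * 0.9917839379 * 0.3984634180 * 0.5700 / (2 * 0.8660254038) = -0.1417575677
Term 2 = -0.0090 * 1.2000 * 0.9932727301 * 0.3282960259 = -0.0035217449
Term 3 = 0.0110 * 1.0900 * 0.9917839379 * 0.5195448319 = 0.0061781619
Theta = -0.1417575677 + (-0.0035217449) + (0.0061781619) = -0.139101


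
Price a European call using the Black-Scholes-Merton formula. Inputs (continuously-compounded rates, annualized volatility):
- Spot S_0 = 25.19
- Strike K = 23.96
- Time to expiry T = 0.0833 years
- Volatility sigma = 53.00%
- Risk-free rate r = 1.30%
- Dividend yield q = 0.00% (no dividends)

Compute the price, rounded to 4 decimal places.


d1 = (ln(S/K) + (r - q + 0.5*sigma^2) * T) / (sigma * sqrt(T)) = 0.41083117
d2 = d1 - sigma * sqrt(T) = 0.25786396
exp(-rT) = 0.99891769; exp(-qT) = 1.00000000
C = S_0 * exp(-qT) * N(d1) - K * exp(-rT) * N(d2)
N(d1) = 0.65940183; N(d2) = 0.60174405
C = 25.1900 * 1.00000000 * 0.65940183 - 23.9600 * 0.99891769 * 0.60174405 = 2.2081

Answer: Price = 2.2081


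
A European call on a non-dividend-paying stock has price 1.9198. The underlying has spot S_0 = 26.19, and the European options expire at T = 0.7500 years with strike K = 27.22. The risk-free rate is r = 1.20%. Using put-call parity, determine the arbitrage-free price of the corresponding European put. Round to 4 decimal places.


Put-call parity: C - P = S_0 * exp(-qT) - K * exp(-rT).
S_0 * exp(-qT) = 26.1900 * 1.00000000 = 26.19000000
K * exp(-rT) = 27.2200 * 0.99104038 = 26.97611911
P = C - S*exp(-qT) + K*exp(-rT)
P = 1.9198 - 26.19000000 + 26.97611911 = 2.7059

Answer: Put price = 2.7059


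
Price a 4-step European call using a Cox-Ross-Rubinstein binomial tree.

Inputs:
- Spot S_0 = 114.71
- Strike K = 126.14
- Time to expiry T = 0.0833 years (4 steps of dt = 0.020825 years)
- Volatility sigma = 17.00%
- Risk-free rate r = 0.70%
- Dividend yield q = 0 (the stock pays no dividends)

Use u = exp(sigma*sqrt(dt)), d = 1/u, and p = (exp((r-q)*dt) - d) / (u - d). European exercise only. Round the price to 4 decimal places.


dt = T/N = 0.020825
u = exp(sigma*sqrt(dt)) = 1.024836; d = 1/u = 0.975766
p = (exp((r-q)*dt) - d) / (u - d) = 0.496838
Discount per step: exp(-r*dt) = 0.999854
Stock lattice S(k, i) with i counting down-moves:
  k=0: S(0,0) = 114.7100
  k=1: S(1,0) = 117.5589; S(1,1) = 111.9301
  k=2: S(2,0) = 120.4786; S(2,1) = 114.7100; S(2,2) = 109.2176
  k=3: S(3,0) = 123.4708; S(3,1) = 117.5589; S(3,2) = 111.9301; S(3,3) = 106.5708
  k=4: S(4,0) = 126.5373; S(4,1) = 120.4786; S(4,2) = 114.7100; S(4,3) = 109.2176; S(4,4) = 103.9882
Terminal payoffs V(N, i) = max(S_T - K, 0):
  V(4,0) = 0.397299; V(4,1) = 0.000000; V(4,2) = 0.000000; V(4,3) = 0.000000; V(4,4) = 0.000000
Backward induction: V(k, i) = exp(-r*dt) * [p * V(k+1, i) + (1-p) * V(k+1, i+1)].
  V(3,0) = exp(-r*dt) * [p*0.397299 + (1-p)*0.000000] = 0.197365
  V(3,1) = exp(-r*dt) * [p*0.000000 + (1-p)*0.000000] = 0.000000
  V(3,2) = exp(-r*dt) * [p*0.000000 + (1-p)*0.000000] = 0.000000
  V(3,3) = exp(-r*dt) * [p*0.000000 + (1-p)*0.000000] = 0.000000
  V(2,0) = exp(-r*dt) * [p*0.197365 + (1-p)*0.000000] = 0.098044
  V(2,1) = exp(-r*dt) * [p*0.000000 + (1-p)*0.000000] = 0.000000
  V(2,2) = exp(-r*dt) * [p*0.000000 + (1-p)*0.000000] = 0.000000
  V(1,0) = exp(-r*dt) * [p*0.098044 + (1-p)*0.000000] = 0.048705
  V(1,1) = exp(-r*dt) * [p*0.000000 + (1-p)*0.000000] = 0.000000
  V(0,0) = exp(-r*dt) * [p*0.048705 + (1-p)*0.000000] = 0.024195

Answer: Price = V(0,0) = 0.0242


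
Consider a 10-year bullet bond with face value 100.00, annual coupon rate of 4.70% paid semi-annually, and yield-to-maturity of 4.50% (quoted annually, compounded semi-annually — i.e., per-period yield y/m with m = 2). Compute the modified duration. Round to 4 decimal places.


Answer: Modified duration = 7.9314

Derivation:
Coupon per period c = face * coupon_rate / m = 2.350000
Periods per year m = 2; per-period yield y/m = 0.022500
Number of cashflows N = 20
Cashflows (t years, CF_t, discount factor 1/(1+y/m)^(m*t), PV):
  t = 0.5000: CF_t = 2.350000, DF = 0.977995, PV = 2.298289
  t = 1.0000: CF_t = 2.350000, DF = 0.956474, PV = 2.247715
  t = 1.5000: CF_t = 2.350000, DF = 0.935427, PV = 2.198254
  t = 2.0000: CF_t = 2.350000, DF = 0.914843, PV = 2.149882
  t = 2.5000: CF_t = 2.350000, DF = 0.894712, PV = 2.102574
  t = 3.0000: CF_t = 2.350000, DF = 0.875024, PV = 2.056307
  t = 3.5000: CF_t = 2.350000, DF = 0.855769, PV = 2.011058
  t = 4.0000: CF_t = 2.350000, DF = 0.836938, PV = 1.966805
  t = 4.5000: CF_t = 2.350000, DF = 0.818522, PV = 1.923526
  t = 5.0000: CF_t = 2.350000, DF = 0.800510, PV = 1.881199
  t = 5.5000: CF_t = 2.350000, DF = 0.782895, PV = 1.839803
  t = 6.0000: CF_t = 2.350000, DF = 0.765667, PV = 1.799319
  t = 6.5000: CF_t = 2.350000, DF = 0.748819, PV = 1.759725
  t = 7.0000: CF_t = 2.350000, DF = 0.732341, PV = 1.721002
  t = 7.5000: CF_t = 2.350000, DF = 0.716226, PV = 1.683132
  t = 8.0000: CF_t = 2.350000, DF = 0.700466, PV = 1.646095
  t = 8.5000: CF_t = 2.350000, DF = 0.685052, PV = 1.609872
  t = 9.0000: CF_t = 2.350000, DF = 0.669978, PV = 1.574447
  t = 9.5000: CF_t = 2.350000, DF = 0.655235, PV = 1.539802
  t = 10.0000: CF_t = 102.350000, DF = 0.640816, PV = 65.587566
Price P = sum_t PV_t = 101.596371
First compute Macaulay numerator sum_t t * PV_t:
  t * PV_t at t = 0.5000: 1.149144
  t * PV_t at t = 1.0000: 2.247715
  t * PV_t at t = 1.5000: 3.297381
  t * PV_t at t = 2.0000: 4.299764
  t * PV_t at t = 2.5000: 5.256435
  t * PV_t at t = 3.0000: 6.168921
  t * PV_t at t = 3.5000: 7.038704
  t * PV_t at t = 4.0000: 7.867220
  t * PV_t at t = 4.5000: 8.655866
  t * PV_t at t = 5.0000: 9.405994
  t * PV_t at t = 5.5000: 10.118918
  t * PV_t at t = 6.0000: 10.795911
  t * PV_t at t = 6.5000: 11.438211
  t * PV_t at t = 7.0000: 12.047015
  t * PV_t at t = 7.5000: 12.623488
  t * PV_t at t = 8.0000: 13.168757
  t * PV_t at t = 8.5000: 13.683916
  t * PV_t at t = 9.0000: 14.170027
  t * PV_t at t = 9.5000: 14.628118
  t * PV_t at t = 10.0000: 655.875659
Macaulay duration D = 823.937165 / 101.596371 = 8.109907
Modified duration = D / (1 + y/m) = 8.109907 / (1 + 0.022500) = 7.931450


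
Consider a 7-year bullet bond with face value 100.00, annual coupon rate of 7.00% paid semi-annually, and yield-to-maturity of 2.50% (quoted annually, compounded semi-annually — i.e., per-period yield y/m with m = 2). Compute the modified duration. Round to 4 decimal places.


Coupon per period c = face * coupon_rate / m = 3.500000
Periods per year m = 2; per-period yield y/m = 0.012500
Number of cashflows N = 14
Cashflows (t years, CF_t, discount factor 1/(1+y/m)^(m*t), PV):
  t = 0.5000: CF_t = 3.500000, DF = 0.987654, PV = 3.456790
  t = 1.0000: CF_t = 3.500000, DF = 0.975461, PV = 3.414114
  t = 1.5000: CF_t = 3.500000, DF = 0.963418, PV = 3.371964
  t = 2.0000: CF_t = 3.500000, DF = 0.951524, PV = 3.330335
  t = 2.5000: CF_t = 3.500000, DF = 0.939777, PV = 3.289220
  t = 3.0000: CF_t = 3.500000, DF = 0.928175, PV = 3.248612
  t = 3.5000: CF_t = 3.500000, DF = 0.916716, PV = 3.208506
  t = 4.0000: CF_t = 3.500000, DF = 0.905398, PV = 3.168895
  t = 4.5000: CF_t = 3.500000, DF = 0.894221, PV = 3.129772
  t = 5.0000: CF_t = 3.500000, DF = 0.883181, PV = 3.091133
  t = 5.5000: CF_t = 3.500000, DF = 0.872277, PV = 3.052971
  t = 6.0000: CF_t = 3.500000, DF = 0.861509, PV = 3.015280
  t = 6.5000: CF_t = 3.500000, DF = 0.850873, PV = 2.978054
  t = 7.0000: CF_t = 103.500000, DF = 0.840368, PV = 86.978097
Price P = sum_t PV_t = 128.733744
First compute Macaulay numerator sum_t t * PV_t:
  t * PV_t at t = 0.5000: 1.728395
  t * PV_t at t = 1.0000: 3.414114
  t * PV_t at t = 1.5000: 5.057946
  t * PV_t at t = 2.0000: 6.660670
  t * PV_t at t = 2.5000: 8.223049
  t * PV_t at t = 3.0000: 9.745836
  t * PV_t at t = 3.5000: 11.229770
  t * PV_t at t = 4.0000: 12.675578
  t * PV_t at t = 4.5000: 14.083976
  t * PV_t at t = 5.0000: 15.455666
  t * PV_t at t = 5.5000: 16.791341
  t * PV_t at t = 6.0000: 18.091681
  t * PV_t at t = 6.5000: 19.357354
  t * PV_t at t = 7.0000: 608.846682
Macaulay duration D = 751.362058 / 128.733744 = 5.836559
Modified duration = D / (1 + y/m) = 5.836559 / (1 + 0.012500) = 5.764502

Answer: Modified duration = 5.7645


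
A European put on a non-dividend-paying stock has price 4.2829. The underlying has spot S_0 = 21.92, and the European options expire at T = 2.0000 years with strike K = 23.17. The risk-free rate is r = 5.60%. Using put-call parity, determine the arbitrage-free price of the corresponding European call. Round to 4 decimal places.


Put-call parity: C - P = S_0 * exp(-qT) - K * exp(-rT).
S_0 * exp(-qT) = 21.9200 * 1.00000000 = 21.92000000
K * exp(-rT) = 23.1700 * 0.89404426 = 20.71500545
C = P + S*exp(-qT) - K*exp(-rT)
C = 4.2829 + 21.92000000 - 20.71500545 = 5.4879

Answer: Call price = 5.4879


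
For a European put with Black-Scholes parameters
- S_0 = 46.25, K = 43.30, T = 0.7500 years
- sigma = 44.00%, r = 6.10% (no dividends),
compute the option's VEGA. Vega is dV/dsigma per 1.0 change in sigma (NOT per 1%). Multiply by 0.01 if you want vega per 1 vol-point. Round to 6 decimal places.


d1 = 0.4835540204; d2 = 0.1025028428
phi(d1) = 0.3549242905; exp(-qT) = 1.0000000000; exp(-rT) = 0.9552807525
Vega = S * exp(-qT) * phi(d1) * sqrt(T) = 46.2500 * 1.0000000000 * 0.3549242905 * 0.8660254038 = 14.216022

Answer: Vega = 14.216022


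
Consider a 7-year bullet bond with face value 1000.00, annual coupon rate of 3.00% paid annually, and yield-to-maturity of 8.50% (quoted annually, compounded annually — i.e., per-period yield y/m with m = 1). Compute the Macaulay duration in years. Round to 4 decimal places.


Answer: Macaulay duration = 6.2895 years

Derivation:
Coupon per period c = face * coupon_rate / m = 30.000000
Periods per year m = 1; per-period yield y/m = 0.085000
Number of cashflows N = 7
Cashflows (t years, CF_t, discount factor 1/(1+y/m)^(m*t), PV):
  t = 1.0000: CF_t = 30.000000, DF = 0.921659, PV = 27.649770
  t = 2.0000: CF_t = 30.000000, DF = 0.849455, PV = 25.483659
  t = 3.0000: CF_t = 30.000000, DF = 0.782908, PV = 23.487243
  t = 4.0000: CF_t = 30.000000, DF = 0.721574, PV = 21.647229
  t = 5.0000: CF_t = 30.000000, DF = 0.665045, PV = 19.951363
  t = 6.0000: CF_t = 30.000000, DF = 0.612945, PV = 18.388353
  t = 7.0000: CF_t = 1030.000000, DF = 0.564926, PV = 581.874141
Price P = sum_t PV_t = 718.481756
Macaulay numerator sum_t t * PV_t:
  t * PV_t at t = 1.0000: 27.649770
  t * PV_t at t = 2.0000: 50.967317
  t * PV_t at t = 3.0000: 70.461729
  t * PV_t at t = 4.0000: 86.588914
  t * PV_t at t = 5.0000: 99.756813
  t * PV_t at t = 6.0000: 110.330116
  t * PV_t at t = 7.0000: 4073.118989
Macaulay duration D = (sum_t t * PV_t) / P = 4518.873649 / 718.481756 = 6.289476


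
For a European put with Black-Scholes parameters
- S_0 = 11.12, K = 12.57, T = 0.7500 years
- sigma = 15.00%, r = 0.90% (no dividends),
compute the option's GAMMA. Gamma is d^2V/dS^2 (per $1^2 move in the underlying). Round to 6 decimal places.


d1 = -0.8266134250; d2 = -0.9565172356
phi(d1) = 0.2834885880; exp(-qT) = 1.0000000000; exp(-rT) = 0.9932727301
Gamma = exp(-qT) * phi(d1) / (S * sigma * sqrt(T)) = 1.0000000000 * 0.2834885880 / (11.1200 * 0.1500 * 0.8660254038) = 0.196250

Answer: Gamma = 0.196250


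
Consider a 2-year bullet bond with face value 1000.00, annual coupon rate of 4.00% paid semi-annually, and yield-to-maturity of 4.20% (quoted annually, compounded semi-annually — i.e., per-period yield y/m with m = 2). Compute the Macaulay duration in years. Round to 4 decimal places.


Coupon per period c = face * coupon_rate / m = 20.000000
Periods per year m = 2; per-period yield y/m = 0.021000
Number of cashflows N = 4
Cashflows (t years, CF_t, discount factor 1/(1+y/m)^(m*t), PV):
  t = 0.5000: CF_t = 20.000000, DF = 0.979432, PV = 19.588639
  t = 1.0000: CF_t = 20.000000, DF = 0.959287, PV = 19.185738
  t = 1.5000: CF_t = 20.000000, DF = 0.939556, PV = 18.791124
  t = 2.0000: CF_t = 1020.000000, DF = 0.920231, PV = 938.635992
Price P = sum_t PV_t = 996.201494
Macaulay numerator sum_t t * PV_t:
  t * PV_t at t = 0.5000: 9.794319
  t * PV_t at t = 1.0000: 19.185738
  t * PV_t at t = 1.5000: 28.186687
  t * PV_t at t = 2.0000: 1877.271985
Macaulay duration D = (sum_t t * PV_t) / P = 1934.438729 / 996.201494 = 1.941815

Answer: Macaulay duration = 1.9418 years


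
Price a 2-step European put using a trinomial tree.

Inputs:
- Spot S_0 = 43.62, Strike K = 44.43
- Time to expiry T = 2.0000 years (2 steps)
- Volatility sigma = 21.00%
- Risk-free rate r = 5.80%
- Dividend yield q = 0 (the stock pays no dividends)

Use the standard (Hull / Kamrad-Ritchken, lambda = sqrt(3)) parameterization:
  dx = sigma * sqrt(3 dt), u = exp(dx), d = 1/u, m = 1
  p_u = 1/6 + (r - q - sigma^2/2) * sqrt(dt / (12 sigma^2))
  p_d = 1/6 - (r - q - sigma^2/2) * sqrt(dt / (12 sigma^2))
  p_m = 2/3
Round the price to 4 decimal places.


dt = T/N = 1.000000; dx = sigma*sqrt(3*dt) = 0.363731
u = exp(dx) = 1.438687; d = 1/u = 0.695078
p_u = 0.216085, p_m = 0.666667, p_d = 0.117248
Discount per step: exp(-r*dt) = 0.943650
Stock lattice S(k, j) with j the centered position index:
  k=0: S(0,+0) = 43.6200
  k=1: S(1,-1) = 30.3193; S(1,+0) = 43.6200; S(1,+1) = 62.7555
  k=2: S(2,-2) = 21.0743; S(2,-1) = 30.3193; S(2,+0) = 43.6200; S(2,+1) = 62.7555; S(2,+2) = 90.2855
Terminal payoffs V(N, j) = max(K - S_T, 0):
  V(2,-2) = 23.355697; V(2,-1) = 14.110681; V(2,+0) = 0.810000; V(2,+1) = 0.000000; V(2,+2) = 0.000000
Backward induction: V(k, j) = exp(-r*dt) * [p_u * V(k+1, j+1) + p_m * V(k+1, j) + p_d * V(k+1, j-1)]
  V(1,-1) = exp(-r*dt) * [p_u*0.810000 + p_m*14.110681 + p_d*23.355697] = 11.626300
  V(1,+0) = exp(-r*dt) * [p_u*0.000000 + p_m*0.810000 + p_d*14.110681] = 2.070795
  V(1,+1) = exp(-r*dt) * [p_u*0.000000 + p_m*0.000000 + p_d*0.810000] = 0.089619
  V(0,+0) = exp(-r*dt) * [p_u*0.089619 + p_m*2.070795 + p_d*11.626300] = 2.607360

Answer: Price = V(0,0) = 2.6074


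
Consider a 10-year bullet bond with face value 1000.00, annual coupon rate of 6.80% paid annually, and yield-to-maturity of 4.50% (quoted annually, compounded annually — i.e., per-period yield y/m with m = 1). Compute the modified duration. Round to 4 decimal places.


Answer: Modified duration = 7.4514

Derivation:
Coupon per period c = face * coupon_rate / m = 68.000000
Periods per year m = 1; per-period yield y/m = 0.045000
Number of cashflows N = 10
Cashflows (t years, CF_t, discount factor 1/(1+y/m)^(m*t), PV):
  t = 1.0000: CF_t = 68.000000, DF = 0.956938, PV = 65.071770
  t = 2.0000: CF_t = 68.000000, DF = 0.915730, PV = 62.269637
  t = 3.0000: CF_t = 68.000000, DF = 0.876297, PV = 59.588169
  t = 4.0000: CF_t = 68.000000, DF = 0.838561, PV = 57.022171
  t = 5.0000: CF_t = 68.000000, DF = 0.802451, PV = 54.566671
  t = 6.0000: CF_t = 68.000000, DF = 0.767896, PV = 52.216910
  t = 7.0000: CF_t = 68.000000, DF = 0.734828, PV = 49.968335
  t = 8.0000: CF_t = 68.000000, DF = 0.703185, PV = 47.816589
  t = 9.0000: CF_t = 68.000000, DF = 0.672904, PV = 45.757501
  t = 10.0000: CF_t = 1068.000000, DF = 0.643928, PV = 687.714764
Price P = sum_t PV_t = 1181.992518
First compute Macaulay numerator sum_t t * PV_t:
  t * PV_t at t = 1.0000: 65.071770
  t * PV_t at t = 2.0000: 124.539273
  t * PV_t at t = 3.0000: 178.764507
  t * PV_t at t = 4.0000: 228.088685
  t * PV_t at t = 5.0000: 272.833356
  t * PV_t at t = 6.0000: 313.301461
  t * PV_t at t = 7.0000: 349.778346
  t * PV_t at t = 8.0000: 382.532709
  t * PV_t at t = 9.0000: 411.817510
  t * PV_t at t = 10.0000: 6877.147644
Macaulay duration D = 9203.875262 / 1181.992518 = 7.786746
Modified duration = D / (1 + y/m) = 7.786746 / (1 + 0.045000) = 7.451431


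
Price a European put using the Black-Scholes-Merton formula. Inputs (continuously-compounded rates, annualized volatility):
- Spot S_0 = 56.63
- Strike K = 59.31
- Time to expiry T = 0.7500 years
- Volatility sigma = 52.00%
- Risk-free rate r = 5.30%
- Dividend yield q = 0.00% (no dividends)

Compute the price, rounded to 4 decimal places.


Answer: Price = 10.3069

Derivation:
d1 = (ln(S/K) + (r - q + 0.5*sigma^2) * T) / (sigma * sqrt(T)) = 0.21075717
d2 = d1 - sigma * sqrt(T) = -0.23957604
exp(-rT) = 0.96102967; exp(-qT) = 1.00000000
P = K * exp(-rT) * N(-d2) - S_0 * exp(-qT) * N(-d1)
N(-d1) = 0.41653838; N(-d2) = 0.59467053
P = 59.3100 * 0.96102967 * 0.59467053 - 56.6300 * 1.00000000 * 0.41653838 = 10.3069
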